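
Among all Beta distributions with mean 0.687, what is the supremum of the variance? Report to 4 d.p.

0.2150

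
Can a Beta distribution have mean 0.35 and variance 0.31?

No

For any Beta, Var(X) < E[X]·(1−E[X]).
Here μ(1−μ) = 0.35×0.65 = 0.2275, and 0.31 ≥ 0.2275.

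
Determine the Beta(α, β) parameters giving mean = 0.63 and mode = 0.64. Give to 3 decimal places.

With s = α+β: μ = α/s and mode = (α−1)/(s−2). Eliminating α = μs,
μs − 1 = m(s−2) ⇒ s(μ−m) = 1−2m ⇒ s = -0.28/-0.01 = 28.0000.
So α = μs = 17.640, β = (1−μ)s = 10.360.

α = 17.640, β = 10.360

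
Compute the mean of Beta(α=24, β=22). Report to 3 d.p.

0.522

E[X] = α/(α+β) = 24/46 = 0.522.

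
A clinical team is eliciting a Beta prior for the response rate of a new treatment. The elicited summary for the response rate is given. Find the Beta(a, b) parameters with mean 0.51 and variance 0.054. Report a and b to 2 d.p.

Write ν = a+b; then a = μν and Var = μ(1−μ)/(ν+1).
ν = μ(1−μ)/Var − 1 = 0.2499/0.054 − 1 = 3.6278.
a = 0.51·3.6278 = 1.85, b = 0.49·3.6278 = 1.78.

a = 1.85, b = 1.78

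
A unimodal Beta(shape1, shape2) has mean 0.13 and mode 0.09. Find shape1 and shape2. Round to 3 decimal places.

shape1 = 2.665, shape2 = 17.835

Let s = shape1+shape2. Mean gives shape1 = μs = 0.13s; mode gives (shape1−1)/(s−2) = 0.09.
Substituting: 0.13s − 1 = 0.09(s−2) = 0.09s − 0.18, so 0.04s = 0.82 and s = 20.5000.
Then shape1 = 0.13×20.5000 = 2.665 and shape2 = s−shape1 = 17.835.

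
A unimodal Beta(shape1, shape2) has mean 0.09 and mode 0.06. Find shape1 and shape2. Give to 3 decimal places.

shape1 = 2.640, shape2 = 26.693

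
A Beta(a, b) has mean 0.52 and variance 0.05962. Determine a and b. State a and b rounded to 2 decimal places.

a = 1.66, b = 1.53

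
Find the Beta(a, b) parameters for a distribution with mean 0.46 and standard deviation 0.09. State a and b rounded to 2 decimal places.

Variance = 0.09² = 0.0081. The moment-matching identity a+b = μ(1−μ)/Var − 1 gives
a+b = 0.2484/0.0081 − 1 = 29.6667, so a = μ·29.6667 = 13.65 and b = (1−μ)·29.6667 = 16.02.

a = 13.65, b = 16.02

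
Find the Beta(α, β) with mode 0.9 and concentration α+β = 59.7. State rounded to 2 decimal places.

α = 52.93, β = 6.77

Since the density peak of Beta(α,β) is at (α−1)/(α+β−2),
α = 1 + 0.9(59.7−2) = 52.93 and β = 59.7 − 52.93 = 6.77.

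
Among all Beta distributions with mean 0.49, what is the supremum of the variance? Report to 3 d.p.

0.250

For fixed mean μ the Beta variance is μ(1−μ)/(α+β+1), increasing as α+β decreases.
Its least upper bound (not attained) is μ(1−μ) = 0.49·0.51 = 0.250.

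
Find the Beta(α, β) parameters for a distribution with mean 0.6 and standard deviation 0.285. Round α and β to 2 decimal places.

First σ² = 0.081225. Setting α = μn, β = (1−μ)n with n = α+β,
μ(1−μ)/(n+1) = 0.081225 ⇒ n+1 = 0.24/0.081225 = 2.9548 ⇒ n = 1.9548.
Hence α = 0.6×1.9548 = 1.17, β = 0.4×1.9548 = 0.78.

α = 1.17, β = 0.78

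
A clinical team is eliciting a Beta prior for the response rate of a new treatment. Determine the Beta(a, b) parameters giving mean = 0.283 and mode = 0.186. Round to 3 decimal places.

Let s = a+b. Mean gives a = μs = 0.283s; mode gives (a−1)/(s−2) = 0.186.
Substituting: 0.283s − 1 = 0.186(s−2) = 0.186s − 0.372, so 0.097s = 0.628 and s = 6.4742.
Then a = 0.283×6.4742 = 1.832 and b = s−a = 4.642.

a = 1.832, b = 4.642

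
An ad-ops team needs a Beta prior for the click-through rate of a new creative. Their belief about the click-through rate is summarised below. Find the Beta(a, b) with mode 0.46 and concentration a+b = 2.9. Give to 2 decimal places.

a = 1.41, b = 1.49

Mode = (a−1)/(κ−2) with κ = a+b, so a−1 = 0.46·0.9 = 0.41.
a = 1.41; b = κ − a = 1.49.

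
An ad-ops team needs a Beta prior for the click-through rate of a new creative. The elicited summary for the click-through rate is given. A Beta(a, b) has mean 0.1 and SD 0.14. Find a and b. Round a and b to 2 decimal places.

First σ² = 0.0196. Setting a = μn, b = (1−μ)n with n = a+b,
μ(1−μ)/(n+1) = 0.0196 ⇒ n+1 = 0.09/0.0196 = 4.5918 ⇒ n = 3.5918.
Hence a = 0.1×3.5918 = 0.36, b = 0.9×3.5918 = 3.23.

a = 0.36, b = 3.23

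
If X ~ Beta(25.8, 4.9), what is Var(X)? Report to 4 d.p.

Var = αβ/[(α+β)²(α+β+1)] = (25.8×4.9)/(30.7²×31.7) = 126.42/29876.933 = 0.0042.

0.0042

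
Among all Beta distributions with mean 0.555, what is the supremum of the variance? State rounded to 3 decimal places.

For fixed mean μ the Beta variance is μ(1−μ)/(α+β+1), increasing as α+β decreases.
Its least upper bound (not attained) is μ(1−μ) = 0.555·0.445 = 0.247.

0.247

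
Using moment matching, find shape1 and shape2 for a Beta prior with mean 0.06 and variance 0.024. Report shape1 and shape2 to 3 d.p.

shape1 = 0.081, shape2 = 1.269

Write ν = shape1+shape2; then shape1 = μν and Var = μ(1−μ)/(ν+1).
ν = μ(1−μ)/Var − 1 = 0.0564/0.024 − 1 = 1.3500.
shape1 = 0.06·1.3500 = 0.081, shape2 = 0.94·1.3500 = 1.269.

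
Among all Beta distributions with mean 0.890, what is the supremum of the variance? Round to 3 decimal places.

Var = μ(1−μ)/(α+β+1), which approaches μ(1−μ) as α+β → 0.
So the supremum is μ(1−μ) = 0.890×0.110 = 0.098.

0.098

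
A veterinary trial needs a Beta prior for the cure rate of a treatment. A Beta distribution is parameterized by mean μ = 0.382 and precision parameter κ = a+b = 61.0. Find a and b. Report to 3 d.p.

a = μκ = 0.382×61.0 = 23.302 and b = (1−μ)κ = 0.618×61.0 = 37.698.

a = 23.302, b = 37.698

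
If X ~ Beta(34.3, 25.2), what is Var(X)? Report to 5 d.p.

0.00404

Var = αβ/[(α+β)²(α+β+1)] = (34.3×25.2)/(59.5²×60.5) = 864.36/214185.125 = 0.00404.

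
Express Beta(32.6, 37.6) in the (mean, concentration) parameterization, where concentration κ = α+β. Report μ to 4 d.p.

μ = 0.4644, κ = 70.2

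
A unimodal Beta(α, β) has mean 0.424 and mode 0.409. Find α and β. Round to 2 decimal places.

α = 5.14, β = 6.99

Let s = α+β. Mean gives α = μs = 0.424s; mode gives (α−1)/(s−2) = 0.409.
Substituting: 0.424s − 1 = 0.409(s−2) = 0.409s − 0.818, so 0.015s = 0.182 and s = 12.1333.
Then α = 0.424×12.1333 = 5.14 and β = s−α = 6.99.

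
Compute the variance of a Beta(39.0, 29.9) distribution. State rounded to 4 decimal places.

α+β = 68.9 and αβ = 1166.10, so Var = αβ/[(α+β)²(α+β+1)] = 1166.10/331829.979 = 0.0035.

0.0035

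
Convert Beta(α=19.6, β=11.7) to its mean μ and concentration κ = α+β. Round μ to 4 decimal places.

μ = 0.6262, κ = 31.3

κ = α+β = 19.6+11.7 = 31.3; μ = α/κ = 19.6/31.3 = 0.6262.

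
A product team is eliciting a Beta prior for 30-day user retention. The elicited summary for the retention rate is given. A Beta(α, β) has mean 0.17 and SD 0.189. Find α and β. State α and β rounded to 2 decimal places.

α = 0.50, β = 2.45

σ² = 0.189² = 0.035721.
With s = α+β, Var = μ(1−μ)/(s+1), so s+1 = (0.17×0.83)/0.035721 = 3.9501 and s = 2.9501.
α = μs = 0.50, β = (1−μ)s = 2.45.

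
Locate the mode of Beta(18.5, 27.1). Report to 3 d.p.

With α,β > 1, mode = (α−1)/(α+β−2) = 17.5/43.6 = 0.401.

0.401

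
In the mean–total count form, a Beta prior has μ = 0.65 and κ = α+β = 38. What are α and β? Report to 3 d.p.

Split κ in proportion μ : (1−μ): α = 0.65·38 = 24.700, β = 38 − 24.700 = 13.300.

α = 24.700, β = 13.300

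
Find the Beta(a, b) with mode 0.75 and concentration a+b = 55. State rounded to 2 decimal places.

Mode = (a−1)/(κ−2) with κ = a+b, so a−1 = 0.75·53 = 39.75.
a = 40.75; b = κ − a = 14.25.

a = 40.75, b = 14.25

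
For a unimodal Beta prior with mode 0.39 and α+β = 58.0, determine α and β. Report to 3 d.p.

For α,β>1 the mode is (α−1)/(α+β−2), so α = mode·(κ−2)+1 = 0.39×56.0+1 = 22.840.
And β = (1−mode)·(κ−2)+1 = 0.61×56.0+1 = 35.160.

α = 22.840, β = 35.160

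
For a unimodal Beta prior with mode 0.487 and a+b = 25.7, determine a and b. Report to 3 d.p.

For a,b>1 the mode is (a−1)/(a+b−2), so a = mode·(κ−2)+1 = 0.487×23.7+1 = 12.542.
And b = (1−mode)·(κ−2)+1 = 0.513×23.7+1 = 13.158.

a = 12.542, b = 13.158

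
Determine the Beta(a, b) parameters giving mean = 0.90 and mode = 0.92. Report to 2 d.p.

a = 37.80, b = 4.20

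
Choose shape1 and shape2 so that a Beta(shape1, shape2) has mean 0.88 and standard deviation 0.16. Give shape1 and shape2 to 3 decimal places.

shape1 = 2.750, shape2 = 0.375

First σ² = 0.0256. Setting shape1 = μn, shape2 = (1−μ)n with n = shape1+shape2,
μ(1−μ)/(n+1) = 0.0256 ⇒ n+1 = 0.1056/0.0256 = 4.1250 ⇒ n = 3.1250.
Hence shape1 = 0.88×3.1250 = 2.750, shape2 = 0.12×3.1250 = 0.375.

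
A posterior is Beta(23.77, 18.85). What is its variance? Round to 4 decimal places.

0.0057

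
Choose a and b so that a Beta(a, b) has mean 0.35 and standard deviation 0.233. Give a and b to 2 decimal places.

a = 1.12, b = 2.07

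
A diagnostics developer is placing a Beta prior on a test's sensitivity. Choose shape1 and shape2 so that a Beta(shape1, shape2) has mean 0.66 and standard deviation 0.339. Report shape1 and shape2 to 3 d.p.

shape1 = 0.629, shape2 = 0.324

σ² = 0.339² = 0.114921.
With s = shape1+shape2, Var = μ(1−μ)/(s+1), so s+1 = (0.66×0.34)/0.114921 = 1.9526 and s = 0.9526.
shape1 = μs = 0.629, shape2 = (1−μ)s = 0.324.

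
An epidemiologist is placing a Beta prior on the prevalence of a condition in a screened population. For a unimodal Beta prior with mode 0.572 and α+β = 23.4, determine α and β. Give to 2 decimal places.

For α,β>1 the mode is (α−1)/(α+β−2), so α = mode·(κ−2)+1 = 0.572×21.4+1 = 13.24.
And β = (1−mode)·(κ−2)+1 = 0.428×21.4+1 = 10.16.

α = 13.24, β = 10.16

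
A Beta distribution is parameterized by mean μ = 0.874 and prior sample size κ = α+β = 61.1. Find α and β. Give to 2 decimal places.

α = 53.40, β = 7.70

Split κ in proportion μ : (1−μ): α = 0.874·61.1 = 53.40, β = 61.1 − 53.40 = 7.70.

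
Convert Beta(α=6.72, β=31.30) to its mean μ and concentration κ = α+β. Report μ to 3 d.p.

μ = 0.177, κ = 38.02

κ = α+β = 6.72+31.30 = 38.02; μ = α/κ = 6.72/38.02 = 0.177.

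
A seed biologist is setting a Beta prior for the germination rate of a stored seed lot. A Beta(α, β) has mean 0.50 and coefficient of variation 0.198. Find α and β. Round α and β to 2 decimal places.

Var = (CV·μ)² = (0.198×0.50)² = 0.009801.
α+β = μ(1−μ)/Var − 1 = 0.2500/0.009801 − 1 = 24.5076.
Thus α = 0.50·24.5076 = 12.25 and β = 0.50·24.5076 = 12.25.

α = 12.25, β = 12.25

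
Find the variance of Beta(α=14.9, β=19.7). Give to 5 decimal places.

0.00689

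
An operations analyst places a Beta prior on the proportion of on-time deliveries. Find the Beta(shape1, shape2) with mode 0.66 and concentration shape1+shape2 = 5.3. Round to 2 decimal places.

Mode = (shape1−1)/(κ−2) with κ = shape1+shape2, so shape1−1 = 0.66·3.3 = 2.18.
shape1 = 3.18; shape2 = κ − shape1 = 2.12.

shape1 = 3.18, shape2 = 2.12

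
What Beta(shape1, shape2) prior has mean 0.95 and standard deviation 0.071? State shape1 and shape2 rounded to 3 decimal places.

σ² = 0.071² = 0.005041.
With s = shape1+shape2, Var = μ(1−μ)/(s+1), so s+1 = (0.95×0.05)/0.005041 = 9.4227 and s = 8.4227.
shape1 = μs = 8.002, shape2 = (1−μ)s = 0.421.

shape1 = 8.002, shape2 = 0.421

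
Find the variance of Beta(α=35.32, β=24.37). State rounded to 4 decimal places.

Var = αβ/[(α+β)²(α+β+1)] = (35.32×24.37)/(59.69²×60.69) = 860.7484/216232.164309 = 0.0040.

0.0040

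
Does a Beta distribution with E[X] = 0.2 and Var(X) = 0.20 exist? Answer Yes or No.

No

For any Beta, Var(X) < E[X]·(1−E[X]).
Here μ(1−μ) = 0.2×0.8 = 0.16, and 0.20 ≥ 0.16.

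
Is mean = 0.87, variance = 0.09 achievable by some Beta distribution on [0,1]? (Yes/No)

Yes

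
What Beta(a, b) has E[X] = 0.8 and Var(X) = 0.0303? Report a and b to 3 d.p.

a = 3.424, b = 0.856

Write ν = a+b; then a = μν and Var = μ(1−μ)/(ν+1).
ν = μ(1−μ)/Var − 1 = 0.16/0.0303 − 1 = 4.2805.
a = 0.8·4.2805 = 3.424, b = 0.2·4.2805 = 0.856.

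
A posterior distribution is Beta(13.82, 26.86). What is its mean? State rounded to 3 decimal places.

The Beta mean is α/(α+β) = 13.82/(13.82+26.86) = 0.340.

0.340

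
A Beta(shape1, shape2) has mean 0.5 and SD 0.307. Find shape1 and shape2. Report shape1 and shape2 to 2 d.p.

First σ² = 0.094249. Setting shape1 = μn, shape2 = (1−μ)n with n = shape1+shape2,
μ(1−μ)/(n+1) = 0.094249 ⇒ n+1 = 0.25/0.094249 = 2.6525 ⇒ n = 1.6525.
Hence shape1 = 0.5×1.6525 = 0.83, shape2 = 0.5×1.6525 = 0.83.

shape1 = 0.83, shape2 = 0.83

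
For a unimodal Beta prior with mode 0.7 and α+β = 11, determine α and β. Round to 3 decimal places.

α = 7.300, β = 3.700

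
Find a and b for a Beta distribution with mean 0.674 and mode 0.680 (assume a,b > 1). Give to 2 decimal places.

With s = a+b: μ = a/s and mode = (a−1)/(s−2). Eliminating a = μs,
μs − 1 = m(s−2) ⇒ s(μ−m) = 1−2m ⇒ s = -0.360/-0.006 = 60.0000.
So a = μs = 40.44, b = (1−μ)s = 19.56.

a = 40.44, b = 19.56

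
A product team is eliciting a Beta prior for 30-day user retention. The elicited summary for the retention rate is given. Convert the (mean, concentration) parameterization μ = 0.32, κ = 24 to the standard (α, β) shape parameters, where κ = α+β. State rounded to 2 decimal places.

α = μκ = 0.32×24 = 7.68 and β = (1−μ)κ = 0.68×24 = 16.32.

α = 7.68, β = 16.32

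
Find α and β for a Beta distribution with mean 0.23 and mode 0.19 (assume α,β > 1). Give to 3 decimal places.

α = 3.565, β = 11.935

With s = α+β: μ = α/s and mode = (α−1)/(s−2). Eliminating α = μs,
μs − 1 = m(s−2) ⇒ s(μ−m) = 1−2m ⇒ s = 0.62/0.04 = 15.5000.
So α = μs = 3.565, β = (1−μ)s = 11.935.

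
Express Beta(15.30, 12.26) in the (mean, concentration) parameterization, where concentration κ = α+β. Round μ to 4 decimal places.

κ = α+β = 15.30+12.26 = 27.56; μ = α/κ = 15.30/27.56 = 0.5552.

μ = 0.5552, κ = 27.56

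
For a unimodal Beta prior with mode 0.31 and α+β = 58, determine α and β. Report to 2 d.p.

Mode = (α−1)/(κ−2) with κ = α+β, so α−1 = 0.31·56 = 17.36.
α = 18.36; β = κ − α = 39.64.

α = 18.36, β = 39.64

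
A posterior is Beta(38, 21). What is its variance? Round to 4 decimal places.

0.0038

μ = 38/59 = 0.644068; Var = μ(1−μ)/(α+β+1) = 0.2292445/60 = 0.0038.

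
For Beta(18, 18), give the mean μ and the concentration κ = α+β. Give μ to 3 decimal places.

κ = α+β = 18+18 = 36; μ = α/κ = 18/36 = 0.500.

μ = 0.500, κ = 36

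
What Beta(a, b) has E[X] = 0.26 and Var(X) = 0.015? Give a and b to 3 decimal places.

Write ν = a+b; then a = μν and Var = μ(1−μ)/(ν+1).
ν = μ(1−μ)/Var − 1 = 0.1924/0.015 − 1 = 11.8267.
a = 0.26·11.8267 = 3.075, b = 0.74·11.8267 = 8.752.

a = 3.075, b = 8.752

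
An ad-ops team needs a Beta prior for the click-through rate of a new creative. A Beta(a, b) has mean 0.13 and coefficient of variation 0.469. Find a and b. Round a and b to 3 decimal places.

a = 3.825, b = 25.600

Var = (CV·μ)² = (0.469×0.13)² = 0.003717.
a+b = μ(1−μ)/Var − 1 = 0.1131/0.003717 − 1 = 29.4250.
Thus a = 0.13·29.4250 = 3.825 and b = 0.87·29.4250 = 25.600.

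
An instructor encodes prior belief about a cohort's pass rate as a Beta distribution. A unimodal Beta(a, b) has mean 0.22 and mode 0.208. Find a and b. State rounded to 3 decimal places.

a = 10.707, b = 37.960

With s = a+b: μ = a/s and mode = (a−1)/(s−2). Eliminating a = μs,
μs − 1 = m(s−2) ⇒ s(μ−m) = 1−2m ⇒ s = 0.584/0.012 = 48.6667.
So a = μs = 10.707, b = (1−μ)s = 37.960.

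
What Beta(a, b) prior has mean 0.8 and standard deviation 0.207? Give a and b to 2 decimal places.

Variance = 0.207² = 0.042849. The moment-matching identity a+b = μ(1−μ)/Var − 1 gives
a+b = 0.16/0.042849 − 1 = 2.7340, so a = μ·2.7340 = 2.19 and b = (1−μ)·2.7340 = 0.55.

a = 2.19, b = 0.55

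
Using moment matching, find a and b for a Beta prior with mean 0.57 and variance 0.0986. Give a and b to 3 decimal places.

By moment matching, a+b = μ(1−μ)/σ² − 1 = (0.57·0.43)/0.0986 − 1 = 2.4858 − 1 = 1.4858.
Since a/(a+b) = μ, a = 0.57·1.4858 = 0.847 and b = 0.43·1.4858 = 0.639.

a = 0.847, b = 0.639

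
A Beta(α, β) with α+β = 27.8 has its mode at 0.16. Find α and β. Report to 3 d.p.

α = 5.128, β = 22.672

Mode = (α−1)/(κ−2) with κ = α+β, so α−1 = 0.16·25.8 = 4.128.
α = 5.128; β = κ − α = 22.672.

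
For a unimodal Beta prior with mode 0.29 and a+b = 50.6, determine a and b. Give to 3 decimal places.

a = 15.094, b = 35.506

For a,b>1 the mode is (a−1)/(a+b−2), so a = mode·(κ−2)+1 = 0.29×48.6+1 = 15.094.
And b = (1−mode)·(κ−2)+1 = 0.71×48.6+1 = 35.506.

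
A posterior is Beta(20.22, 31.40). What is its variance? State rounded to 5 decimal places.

Var = αβ/[(α+β)²(α+β+1)] = (20.22×31.40)/(51.62²×52.62) = 634.9080/140212.535928 = 0.00453.

0.00453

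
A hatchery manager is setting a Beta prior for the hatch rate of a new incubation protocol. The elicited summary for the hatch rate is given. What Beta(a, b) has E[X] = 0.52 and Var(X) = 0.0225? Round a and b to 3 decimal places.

a = 5.249, b = 4.845

Let s = a+b. The Beta variance is μ(1−μ)/(s+1).
So s+1 = μ(1−μ)/σ² = (0.52×0.48)/0.0225 = 0.2496/0.0225 = 11.0933, giving s = 10.0933.
Then a = μs = 0.52×10.0933 = 5.249 and b = (1−μ)s = 0.48×10.0933 = 4.845.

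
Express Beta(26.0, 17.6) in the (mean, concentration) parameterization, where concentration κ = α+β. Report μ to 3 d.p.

μ = 0.596, κ = 43.6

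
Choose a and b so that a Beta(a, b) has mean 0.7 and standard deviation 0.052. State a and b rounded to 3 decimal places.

σ² = 0.052² = 0.002704.
With s = a+b, Var = μ(1−μ)/(s+1), so s+1 = (0.7×0.3)/0.002704 = 77.6627 and s = 76.6627.
a = μs = 53.664, b = (1−μ)s = 22.999.

a = 53.664, b = 22.999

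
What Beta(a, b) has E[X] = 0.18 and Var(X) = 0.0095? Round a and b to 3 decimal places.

Write ν = a+b; then a = μν and Var = μ(1−μ)/(ν+1).
ν = μ(1−μ)/Var − 1 = 0.1476/0.0095 − 1 = 14.5368.
a = 0.18·14.5368 = 2.617, b = 0.82·14.5368 = 11.920.

a = 2.617, b = 11.920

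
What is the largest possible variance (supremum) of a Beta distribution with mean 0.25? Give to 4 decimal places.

For fixed mean μ the Beta variance is μ(1−μ)/(α+β+1), increasing as α+β decreases.
Its least upper bound (not attained) is μ(1−μ) = 0.25·0.75 = 0.1875.

0.1875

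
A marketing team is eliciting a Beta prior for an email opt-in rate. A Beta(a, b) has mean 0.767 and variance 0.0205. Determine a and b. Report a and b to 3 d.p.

By moment matching, a+b = μ(1−μ)/σ² − 1 = (0.767·0.233)/0.0205 − 1 = 8.7176 − 1 = 7.7176.
Since a/(a+b) = μ, a = 0.767·7.7176 = 5.919 and b = 0.233·7.7176 = 1.798.

a = 5.919, b = 1.798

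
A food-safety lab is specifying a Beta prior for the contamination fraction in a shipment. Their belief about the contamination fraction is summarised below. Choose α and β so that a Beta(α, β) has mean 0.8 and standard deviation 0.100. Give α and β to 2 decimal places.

σ² = 0.100² = 0.010000.
With s = α+β, Var = μ(1−μ)/(s+1), so s+1 = (0.8×0.2)/0.010000 = 16.0000 and s = 15.0000.
α = μs = 12.00, β = (1−μ)s = 3.00.

α = 12.00, β = 3.00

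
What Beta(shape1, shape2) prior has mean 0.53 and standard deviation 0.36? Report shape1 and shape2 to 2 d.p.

shape1 = 0.49, shape2 = 0.43

Variance = 0.36² = 0.1296. The moment-matching identity shape1+shape2 = μ(1−μ)/Var − 1 gives
shape1+shape2 = 0.2491/0.1296 − 1 = 0.9221, so shape1 = μ·0.9221 = 0.49 and shape2 = (1−μ)·0.9221 = 0.43.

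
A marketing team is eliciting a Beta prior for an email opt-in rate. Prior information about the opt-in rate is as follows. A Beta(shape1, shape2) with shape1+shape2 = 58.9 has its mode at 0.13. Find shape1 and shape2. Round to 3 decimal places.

Since the density peak of Beta(shape1,shape2) is at (shape1−1)/(shape1+shape2−2),
shape1 = 1 + 0.13(58.9−2) = 8.397 and shape2 = 58.9 − 8.397 = 50.503.

shape1 = 8.397, shape2 = 50.503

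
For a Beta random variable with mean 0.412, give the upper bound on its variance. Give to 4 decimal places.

For fixed mean μ the Beta variance is μ(1−μ)/(α+β+1), increasing as α+β decreases.
Its least upper bound (not attained) is μ(1−μ) = 0.412·0.588 = 0.2423.

0.2423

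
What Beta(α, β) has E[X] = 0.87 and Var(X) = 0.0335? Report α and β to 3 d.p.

Write ν = α+β; then α = μν and Var = μ(1−μ)/(ν+1).
ν = μ(1−μ)/Var − 1 = 0.1131/0.0335 − 1 = 2.3761.
α = 0.87·2.3761 = 2.067, β = 0.13·2.3761 = 0.309.

α = 2.067, β = 0.309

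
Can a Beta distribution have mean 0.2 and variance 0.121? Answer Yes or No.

A Beta with mean μ has variance μ(1−μ)/(α+β+1) < μ(1−μ).
Here μ(1−μ) = 0.2×0.8 = 0.16, and 0.121 < 0.16.

Yes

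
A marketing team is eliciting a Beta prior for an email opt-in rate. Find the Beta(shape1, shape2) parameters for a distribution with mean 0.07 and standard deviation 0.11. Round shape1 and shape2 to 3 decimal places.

shape1 = 0.307, shape2 = 4.074

First σ² = 0.0121. Setting shape1 = μn, shape2 = (1−μ)n with n = shape1+shape2,
μ(1−μ)/(n+1) = 0.0121 ⇒ n+1 = 0.0651/0.0121 = 5.3802 ⇒ n = 4.3802.
Hence shape1 = 0.07×4.3802 = 0.307, shape2 = 0.93×4.3802 = 4.074.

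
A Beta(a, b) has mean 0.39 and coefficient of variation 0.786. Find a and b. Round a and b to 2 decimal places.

Var = (CV·μ)² = (0.786×0.39)² = 0.093967.
a+b = μ(1−μ)/Var − 1 = 0.2379/0.093967 − 1 = 1.5317.
Thus a = 0.39·1.5317 = 0.60 and b = 0.61·1.5317 = 0.93.

a = 0.60, b = 0.93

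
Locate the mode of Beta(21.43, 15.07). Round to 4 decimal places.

The density x^(α−1)(1−x)^(β−1) is maximised at (α−1)/(α+β−2) = 20.43/34.50 = 0.5922.

0.5922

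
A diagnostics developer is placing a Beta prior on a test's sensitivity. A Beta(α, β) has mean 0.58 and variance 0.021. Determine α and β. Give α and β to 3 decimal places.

By moment matching, α+β = μ(1−μ)/σ² − 1 = (0.58·0.42)/0.021 − 1 = 11.6000 − 1 = 10.6000.
Since α/(α+β) = μ, α = 0.58·10.6000 = 6.148 and β = 0.42·10.6000 = 4.452.

α = 6.148, β = 4.452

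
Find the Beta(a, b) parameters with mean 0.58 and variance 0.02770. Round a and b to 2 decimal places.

a = 4.52, b = 3.27

Let s = a+b. The Beta variance is μ(1−μ)/(s+1).
So s+1 = μ(1−μ)/σ² = (0.58×0.42)/0.02770 = 0.2436/0.02770 = 8.7942, giving s = 7.7942.
Then a = μs = 0.58×7.7942 = 4.52 and b = (1−μ)s = 0.42×7.7942 = 3.27.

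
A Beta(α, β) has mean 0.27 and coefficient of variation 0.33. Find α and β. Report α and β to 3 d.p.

α = 6.433, β = 17.394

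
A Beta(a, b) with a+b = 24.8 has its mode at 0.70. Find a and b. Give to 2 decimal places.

a = 16.96, b = 7.84

For a,b>1 the mode is (a−1)/(a+b−2), so a = mode·(κ−2)+1 = 0.70×22.8+1 = 16.96.
And b = (1−mode)·(κ−2)+1 = 0.30×22.8+1 = 7.84.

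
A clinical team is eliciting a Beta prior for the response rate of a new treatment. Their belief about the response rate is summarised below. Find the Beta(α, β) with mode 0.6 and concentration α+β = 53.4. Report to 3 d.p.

Since the density peak of Beta(α,β) is at (α−1)/(α+β−2),
α = 1 + 0.6(53.4−2) = 31.840 and β = 53.4 − 31.840 = 21.560.

α = 31.840, β = 21.560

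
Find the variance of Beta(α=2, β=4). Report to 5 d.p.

μ = 2/6 = 0.333333; Var = μ(1−μ)/(α+β+1) = 0.2222222/7 = 0.03175.

0.03175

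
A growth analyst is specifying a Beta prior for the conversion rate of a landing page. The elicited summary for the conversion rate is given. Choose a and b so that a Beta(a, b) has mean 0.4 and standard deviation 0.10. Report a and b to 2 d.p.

a = 9.20, b = 13.80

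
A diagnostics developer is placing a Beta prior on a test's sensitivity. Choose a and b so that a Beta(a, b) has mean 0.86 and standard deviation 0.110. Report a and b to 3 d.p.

a = 7.697, b = 1.253

First σ² = 0.012100. Setting a = μn, b = (1−μ)n with n = a+b,
μ(1−μ)/(n+1) = 0.012100 ⇒ n+1 = 0.1204/0.012100 = 9.9504 ⇒ n = 8.9504.
Hence a = 0.86×8.9504 = 7.697, b = 0.14×8.9504 = 1.253.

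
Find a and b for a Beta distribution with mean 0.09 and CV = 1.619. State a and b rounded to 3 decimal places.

a = 0.257, b = 2.600

σ = CV·μ = 1.619×0.09 = 0.14571, so σ² = 0.021231.
s+1 = μ(1−μ)/σ² = 0.0819/0.021231 = 3.8575, so s = a+b = 2.8575.
a = μs = 0.257, b = (1−μ)s = 2.600.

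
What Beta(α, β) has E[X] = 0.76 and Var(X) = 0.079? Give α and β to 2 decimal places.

By moment matching, α+β = μ(1−μ)/σ² − 1 = (0.76·0.24)/0.079 − 1 = 2.3089 − 1 = 1.3089.
Since α/(α+β) = μ, α = 0.76·1.3089 = 0.99 and β = 0.24·1.3089 = 0.31.

α = 0.99, β = 0.31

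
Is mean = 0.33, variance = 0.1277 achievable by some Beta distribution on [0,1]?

Yes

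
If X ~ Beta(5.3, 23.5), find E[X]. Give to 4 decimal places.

The Beta mean is α/(α+β) = 5.3/(5.3+23.5) = 0.1840.

0.1840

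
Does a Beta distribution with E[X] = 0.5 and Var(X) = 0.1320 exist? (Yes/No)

Yes

For any Beta, Var(X) < E[X]·(1−E[X]).
Here μ(1−μ) = 0.5×0.5 = 0.25, and 0.1320 < 0.25.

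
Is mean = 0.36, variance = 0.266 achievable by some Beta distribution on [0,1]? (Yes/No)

No

The Beta variance bound is σ² < μ(1−μ).
Here μ(1−μ) = 0.36×0.64 = 0.2304, and 0.266 ≥ 0.2304.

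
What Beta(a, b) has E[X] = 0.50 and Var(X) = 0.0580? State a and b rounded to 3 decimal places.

By moment matching, a+b = μ(1−μ)/σ² − 1 = (0.50·0.50)/0.0580 − 1 = 4.3103 − 1 = 3.3103.
Since a/(a+b) = μ, a = 0.50·3.3103 = 1.655 and b = 0.50·3.3103 = 1.655.

a = 1.655, b = 1.655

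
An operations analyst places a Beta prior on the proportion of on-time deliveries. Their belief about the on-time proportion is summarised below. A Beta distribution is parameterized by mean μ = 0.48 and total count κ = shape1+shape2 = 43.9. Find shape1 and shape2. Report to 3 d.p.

shape1 = 21.072, shape2 = 22.828

shape1 = μκ = 0.48×43.9 = 21.072 and shape2 = (1−μ)κ = 0.52×43.9 = 22.828.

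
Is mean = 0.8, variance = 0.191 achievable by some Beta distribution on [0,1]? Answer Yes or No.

The Beta variance bound is σ² < μ(1−μ).
Here μ(1−μ) = 0.8×0.2 = 0.16, and 0.191 ≥ 0.16.

No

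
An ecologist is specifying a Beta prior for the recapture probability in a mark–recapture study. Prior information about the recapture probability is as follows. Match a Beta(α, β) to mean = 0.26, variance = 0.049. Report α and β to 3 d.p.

α = 0.761, β = 2.166

By moment matching, α+β = μ(1−μ)/σ² − 1 = (0.26·0.74)/0.049 − 1 = 3.9265 − 1 = 2.9265.
Since α/(α+β) = μ, α = 0.26·2.9265 = 0.761 and β = 0.74·2.9265 = 2.166.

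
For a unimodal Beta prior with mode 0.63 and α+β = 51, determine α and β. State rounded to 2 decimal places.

α = 31.87, β = 19.13

Since the density peak of Beta(α,β) is at (α−1)/(α+β−2),
α = 1 + 0.63(51−2) = 31.87 and β = 51 − 31.87 = 19.13.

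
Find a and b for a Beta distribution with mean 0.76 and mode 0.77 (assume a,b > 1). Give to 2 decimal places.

Let s = a+b. Mean gives a = μs = 0.76s; mode gives (a−1)/(s−2) = 0.77.
Substituting: 0.76s − 1 = 0.77(s−2) = 0.77s − 1.54, so -0.01s = -0.54 and s = 54.0000.
Then a = 0.76×54.0000 = 41.04 and b = s−a = 12.96.

a = 41.04, b = 12.96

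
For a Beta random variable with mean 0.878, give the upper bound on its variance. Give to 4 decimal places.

0.1071

For fixed mean μ the Beta variance is μ(1−μ)/(α+β+1), increasing as α+β decreases.
Its least upper bound (not attained) is μ(1−μ) = 0.878·0.122 = 0.1071.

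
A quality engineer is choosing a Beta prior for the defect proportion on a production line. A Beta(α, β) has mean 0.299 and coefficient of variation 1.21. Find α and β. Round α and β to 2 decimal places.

α = 0.18, β = 0.42

σ = CV·μ = 1.21×0.299 = 0.36179, so σ² = 0.130892.
s+1 = μ(1−μ)/σ² = 0.209599/0.130892 = 1.6013, so s = α+β = 0.6013.
α = μs = 0.18, β = (1−μ)s = 0.42.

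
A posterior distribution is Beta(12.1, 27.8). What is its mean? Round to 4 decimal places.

0.3033

E[X] = α/(α+β) = 12.1/39.9 = 0.3033.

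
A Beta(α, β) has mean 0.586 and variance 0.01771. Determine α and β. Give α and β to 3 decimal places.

Let s = α+β. The Beta variance is μ(1−μ)/(s+1).
So s+1 = μ(1−μ)/σ² = (0.586×0.414)/0.01771 = 0.242604/0.01771 = 13.6987, giving s = 12.6987.
Then α = μs = 0.586×12.6987 = 7.441 and β = (1−μ)s = 0.414×12.6987 = 5.257.

α = 7.441, β = 5.257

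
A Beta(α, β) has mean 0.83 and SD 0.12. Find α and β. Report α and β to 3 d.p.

σ² = 0.12² = 0.0144.
With s = α+β, Var = μ(1−μ)/(s+1), so s+1 = (0.83×0.17)/0.0144 = 9.7986 and s = 8.7986.
α = μs = 7.303, β = (1−μ)s = 1.496.

α = 7.303, β = 1.496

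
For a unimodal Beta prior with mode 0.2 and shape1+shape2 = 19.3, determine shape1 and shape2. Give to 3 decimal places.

Since the density peak of Beta(shape1,shape2) is at (shape1−1)/(shape1+shape2−2),
shape1 = 1 + 0.2(19.3−2) = 4.460 and shape2 = 19.3 − 4.460 = 14.840.

shape1 = 4.460, shape2 = 14.840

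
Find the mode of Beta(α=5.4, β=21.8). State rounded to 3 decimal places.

With α,β > 1, mode = (α−1)/(α+β−2) = 4.4/25.2 = 0.175.

0.175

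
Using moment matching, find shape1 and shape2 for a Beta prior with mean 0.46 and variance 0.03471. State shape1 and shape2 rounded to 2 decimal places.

shape1 = 2.83, shape2 = 3.32

By moment matching, shape1+shape2 = μ(1−μ)/σ² − 1 = (0.46·0.54)/0.03471 − 1 = 7.1564 − 1 = 6.1564.
Since shape1/(shape1+shape2) = μ, shape1 = 0.46·6.1564 = 2.83 and shape2 = 0.54·6.1564 = 3.32.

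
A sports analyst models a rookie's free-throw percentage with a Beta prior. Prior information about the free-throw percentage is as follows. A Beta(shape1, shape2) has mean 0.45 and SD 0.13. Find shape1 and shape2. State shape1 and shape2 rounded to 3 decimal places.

First σ² = 0.0169. Setting shape1 = μn, shape2 = (1−μ)n with n = shape1+shape2,
μ(1−μ)/(n+1) = 0.0169 ⇒ n+1 = 0.2475/0.0169 = 14.6450 ⇒ n = 13.6450.
Hence shape1 = 0.45×13.6450 = 6.140, shape2 = 0.55×13.6450 = 7.505.

shape1 = 6.140, shape2 = 7.505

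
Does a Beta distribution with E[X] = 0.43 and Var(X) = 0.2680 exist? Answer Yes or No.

No

For any Beta, Var(X) < E[X]·(1−E[X]).
Here μ(1−μ) = 0.43×0.57 = 0.2451, and 0.2680 ≥ 0.2451.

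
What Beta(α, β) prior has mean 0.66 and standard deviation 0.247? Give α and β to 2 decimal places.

α = 1.77, β = 0.91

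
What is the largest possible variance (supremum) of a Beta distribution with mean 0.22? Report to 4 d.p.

Var = μ(1−μ)/(α+β+1), which approaches μ(1−μ) as α+β → 0.
So the supremum is μ(1−μ) = 0.22×0.78 = 0.1716.

0.1716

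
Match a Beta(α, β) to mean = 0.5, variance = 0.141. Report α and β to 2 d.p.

By moment matching, α+β = μ(1−μ)/σ² − 1 = (0.5·0.5)/0.141 − 1 = 1.7730 − 1 = 0.7730.
Since α/(α+β) = μ, α = 0.5·0.7730 = 0.39 and β = 0.5·0.7730 = 0.39.

α = 0.39, β = 0.39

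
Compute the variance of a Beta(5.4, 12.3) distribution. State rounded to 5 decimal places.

μ = 5.4/17.7 = 0.305085; Var = μ(1−μ)/(α+β+1) = 0.2120080/18.7 = 0.01134.

0.01134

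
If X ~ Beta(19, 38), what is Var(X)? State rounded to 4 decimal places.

μ = 19/57 = 0.333333; Var = μ(1−μ)/(α+β+1) = 0.2222222/58 = 0.0038.

0.0038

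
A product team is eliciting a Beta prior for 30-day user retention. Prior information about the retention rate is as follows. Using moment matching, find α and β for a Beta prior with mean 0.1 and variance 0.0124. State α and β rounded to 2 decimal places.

Write ν = α+β; then α = μν and Var = μ(1−μ)/(ν+1).
ν = μ(1−μ)/Var − 1 = 0.09/0.0124 − 1 = 6.2581.
α = 0.1·6.2581 = 0.63, β = 0.9·6.2581 = 5.63.

α = 0.63, β = 5.63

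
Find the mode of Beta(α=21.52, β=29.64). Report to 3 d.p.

0.417

With α,β > 1, mode = (α−1)/(α+β−2) = 20.52/49.16 = 0.417.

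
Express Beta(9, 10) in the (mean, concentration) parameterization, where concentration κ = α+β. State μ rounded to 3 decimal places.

μ = 0.474, κ = 19

κ = α+β = 9+10 = 19; μ = α/κ = 9/19 = 0.474.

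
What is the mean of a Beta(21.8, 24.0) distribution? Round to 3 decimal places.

The Beta mean is α/(α+β) = 21.8/(21.8+24.0) = 0.476.

0.476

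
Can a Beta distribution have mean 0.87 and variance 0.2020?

For any Beta, Var(X) < E[X]·(1−E[X]).
Here μ(1−μ) = 0.87×0.13 = 0.1131, and 0.2020 ≥ 0.1131.

No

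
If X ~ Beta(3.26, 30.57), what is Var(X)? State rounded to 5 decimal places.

μ = 3.26/33.83 = 0.096364; Var = μ(1−μ)/(α+β+1) = 0.0870781/34.83 = 0.00250.

0.00250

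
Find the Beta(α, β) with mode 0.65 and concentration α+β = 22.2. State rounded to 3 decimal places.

Since the density peak of Beta(α,β) is at (α−1)/(α+β−2),
α = 1 + 0.65(22.2−2) = 14.130 and β = 22.2 − 14.130 = 8.070.

α = 14.130, β = 8.070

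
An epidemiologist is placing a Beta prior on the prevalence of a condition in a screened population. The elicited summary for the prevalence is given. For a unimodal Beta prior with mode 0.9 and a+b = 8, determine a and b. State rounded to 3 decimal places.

For a,b>1 the mode is (a−1)/(a+b−2), so a = mode·(κ−2)+1 = 0.9×6+1 = 6.400.
And b = (1−mode)·(κ−2)+1 = 0.1×6+1 = 1.600.

a = 6.400, b = 1.600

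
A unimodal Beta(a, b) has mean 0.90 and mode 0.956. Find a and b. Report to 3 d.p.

Let s = a+b. Mean gives a = μs = 0.90s; mode gives (a−1)/(s−2) = 0.956.
Substituting: 0.90s − 1 = 0.956(s−2) = 0.956s − 1.912, so -0.056s = -0.912 and s = 16.2857.
Then a = 0.90×16.2857 = 14.657 and b = s−a = 1.629.

a = 14.657, b = 1.629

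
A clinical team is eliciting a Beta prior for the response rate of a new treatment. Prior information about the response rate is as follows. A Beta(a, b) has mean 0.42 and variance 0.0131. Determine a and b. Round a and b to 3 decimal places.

By moment matching, a+b = μ(1−μ)/σ² − 1 = (0.42·0.58)/0.0131 − 1 = 18.5954 − 1 = 17.5954.
Since a/(a+b) = μ, a = 0.42·17.5954 = 7.390 and b = 0.58·17.5954 = 10.205.

a = 7.390, b = 10.205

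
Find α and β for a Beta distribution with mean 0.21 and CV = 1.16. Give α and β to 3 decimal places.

α = 0.377, β = 1.419

Var = (CV·μ)² = (1.16×0.21)² = 0.059341.
α+β = μ(1−μ)/Var − 1 = 0.1659/0.059341 − 1 = 1.7957.
Thus α = 0.21·1.7957 = 0.377 and β = 0.79·1.7957 = 1.419.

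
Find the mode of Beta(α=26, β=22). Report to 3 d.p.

0.543

The density x^(α−1)(1−x)^(β−1) is maximised at (α−1)/(α+β−2) = 25/46 = 0.543.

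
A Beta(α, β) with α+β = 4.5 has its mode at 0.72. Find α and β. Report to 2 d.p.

Since the density peak of Beta(α,β) is at (α−1)/(α+β−2),
α = 1 + 0.72(4.5−2) = 2.80 and β = 4.5 − 2.80 = 1.70.

α = 2.80, β = 1.70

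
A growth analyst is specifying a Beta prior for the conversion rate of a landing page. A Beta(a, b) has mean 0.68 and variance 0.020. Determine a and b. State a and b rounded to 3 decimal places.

By moment matching, a+b = μ(1−μ)/σ² − 1 = (0.68·0.32)/0.020 − 1 = 10.8800 − 1 = 9.8800.
Since a/(a+b) = μ, a = 0.68·9.8800 = 6.718 and b = 0.32·9.8800 = 3.162.

a = 6.718, b = 3.162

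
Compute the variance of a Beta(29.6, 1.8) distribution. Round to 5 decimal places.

μ = 29.6/31.4 = 0.942675; Var = μ(1−μ)/(α+β+1) = 0.0540387/32.4 = 0.00167.

0.00167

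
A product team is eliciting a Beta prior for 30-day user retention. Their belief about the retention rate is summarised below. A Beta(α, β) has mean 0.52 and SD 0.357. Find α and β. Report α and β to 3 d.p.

First σ² = 0.127449. Setting α = μn, β = (1−μ)n with n = α+β,
μ(1−μ)/(n+1) = 0.127449 ⇒ n+1 = 0.2496/0.127449 = 1.9584 ⇒ n = 0.9584.
Hence α = 0.52×0.9584 = 0.498, β = 0.48×0.9584 = 0.460.

α = 0.498, β = 0.460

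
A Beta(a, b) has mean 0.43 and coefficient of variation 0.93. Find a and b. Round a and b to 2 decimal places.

a = 0.23, b = 0.30

σ = CV·μ = 0.93×0.43 = 0.39990, so σ² = 0.159920.
s+1 = μ(1−μ)/σ² = 0.2451/0.159920 = 1.5326, so s = a+b = 0.5326.
a = μs = 0.23, b = (1−μ)s = 0.30.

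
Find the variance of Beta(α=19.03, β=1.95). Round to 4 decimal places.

μ = 19.03/20.98 = 0.907054; Var = μ(1−μ)/(α+β+1) = 0.0843068/21.98 = 0.0038.

0.0038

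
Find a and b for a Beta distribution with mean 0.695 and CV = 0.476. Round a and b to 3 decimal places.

a = 0.651, b = 0.286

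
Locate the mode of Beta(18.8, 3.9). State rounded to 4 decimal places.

The density x^(α−1)(1−x)^(β−1) is maximised at (α−1)/(α+β−2) = 17.8/20.7 = 0.8599.

0.8599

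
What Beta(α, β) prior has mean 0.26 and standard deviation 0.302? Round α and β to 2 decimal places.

α = 0.29, β = 0.82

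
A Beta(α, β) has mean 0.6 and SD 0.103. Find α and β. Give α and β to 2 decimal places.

α = 12.97, β = 8.65

σ² = 0.103² = 0.010609.
With s = α+β, Var = μ(1−μ)/(s+1), so s+1 = (0.6×0.4)/0.010609 = 22.6223 and s = 21.6223.
α = μs = 12.97, β = (1−μ)s = 8.65.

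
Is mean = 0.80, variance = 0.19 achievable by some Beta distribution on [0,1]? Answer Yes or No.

No

For any Beta, Var(X) < E[X]·(1−E[X]).
Here μ(1−μ) = 0.80×0.20 = 0.1600, and 0.19 ≥ 0.1600.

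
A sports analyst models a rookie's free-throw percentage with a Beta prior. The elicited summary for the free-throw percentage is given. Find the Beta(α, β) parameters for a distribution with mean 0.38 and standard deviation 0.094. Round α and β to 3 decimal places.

α = 9.752, β = 15.911

First σ² = 0.008836. Setting α = μn, β = (1−μ)n with n = α+β,
μ(1−μ)/(n+1) = 0.008836 ⇒ n+1 = 0.2356/0.008836 = 26.6636 ⇒ n = 25.6636.
Hence α = 0.38×25.6636 = 9.752, β = 0.62×25.6636 = 15.911.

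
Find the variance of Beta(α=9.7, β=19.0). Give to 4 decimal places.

α+β = 28.7 and αβ = 184.30, so Var = αβ/[(α+β)²(α+β+1)] = 184.30/24463.593 = 0.0075.

0.0075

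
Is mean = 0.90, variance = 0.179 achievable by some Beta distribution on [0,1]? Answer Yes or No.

No

A Beta with mean μ has variance μ(1−μ)/(α+β+1) < μ(1−μ).
Here μ(1−μ) = 0.90×0.10 = 0.0900, and 0.179 ≥ 0.0900.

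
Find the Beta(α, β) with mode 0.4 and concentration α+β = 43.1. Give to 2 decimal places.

α = 17.44, β = 25.66

Mode = (α−1)/(κ−2) with κ = α+β, so α−1 = 0.4·41.1 = 16.44.
α = 17.44; β = κ − α = 25.66.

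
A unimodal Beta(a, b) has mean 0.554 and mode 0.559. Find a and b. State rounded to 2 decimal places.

Let s = a+b. Mean gives a = μs = 0.554s; mode gives (a−1)/(s−2) = 0.559.
Substituting: 0.554s − 1 = 0.559(s−2) = 0.559s − 1.118, so -0.005s = -0.118 and s = 23.6000.
Then a = 0.554×23.6000 = 13.07 and b = s−a = 10.53.

a = 13.07, b = 10.53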